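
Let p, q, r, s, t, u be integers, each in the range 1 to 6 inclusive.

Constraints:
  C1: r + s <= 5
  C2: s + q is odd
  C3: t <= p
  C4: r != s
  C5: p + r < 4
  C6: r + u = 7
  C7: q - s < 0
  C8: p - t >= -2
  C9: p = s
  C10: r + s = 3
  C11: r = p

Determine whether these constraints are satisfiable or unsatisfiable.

From constraints 9 and 11, r = p = s, so r = s. But constraint 4 says r ≠ s. Contradiction.

Unsatisfiable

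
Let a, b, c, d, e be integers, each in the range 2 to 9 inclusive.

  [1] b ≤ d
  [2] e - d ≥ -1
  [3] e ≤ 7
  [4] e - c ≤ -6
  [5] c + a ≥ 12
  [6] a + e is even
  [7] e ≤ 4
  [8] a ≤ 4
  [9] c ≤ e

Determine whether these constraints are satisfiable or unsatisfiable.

From constraints 3 and 9: c ≤ e ≤ 7. From constraint 8: a ≤ 4. Hence c + a ≤ 11. But constraint 5 requires c + a ≥ 12, and 12 > 11. Contradiction.

Unsatisfiable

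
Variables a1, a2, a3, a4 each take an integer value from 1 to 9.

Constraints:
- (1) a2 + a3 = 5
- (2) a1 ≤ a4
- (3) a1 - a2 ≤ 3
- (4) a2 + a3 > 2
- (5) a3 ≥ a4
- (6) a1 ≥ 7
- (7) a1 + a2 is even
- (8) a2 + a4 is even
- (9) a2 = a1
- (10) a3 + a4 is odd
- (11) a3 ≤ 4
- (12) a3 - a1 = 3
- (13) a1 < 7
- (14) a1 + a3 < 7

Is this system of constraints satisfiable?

From constraints 2 and 6: a4 ≥ a1 and a1 ≥ 7, so a4 ≥ 7. From constraints 5 and 11: a4 ≤ a3 and a3 ≤ 4, so a4 ≤ 4. But 4 < 7, so no value of a4 works.

Unsatisfiable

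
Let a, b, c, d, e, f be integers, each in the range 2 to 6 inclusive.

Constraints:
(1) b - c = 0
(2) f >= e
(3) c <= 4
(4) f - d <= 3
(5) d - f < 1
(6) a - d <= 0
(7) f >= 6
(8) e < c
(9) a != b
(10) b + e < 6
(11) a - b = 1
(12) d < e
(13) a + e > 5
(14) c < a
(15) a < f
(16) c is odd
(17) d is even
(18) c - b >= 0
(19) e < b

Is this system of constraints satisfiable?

Constraints 6, 12, 14, 18, and 19 give c < a, a ≤ d, d < e, e < b, b ≤ c. Chaining: c < a ≤ d < e < b ≤ c, which forces c < c — impossible.

Unsatisfiable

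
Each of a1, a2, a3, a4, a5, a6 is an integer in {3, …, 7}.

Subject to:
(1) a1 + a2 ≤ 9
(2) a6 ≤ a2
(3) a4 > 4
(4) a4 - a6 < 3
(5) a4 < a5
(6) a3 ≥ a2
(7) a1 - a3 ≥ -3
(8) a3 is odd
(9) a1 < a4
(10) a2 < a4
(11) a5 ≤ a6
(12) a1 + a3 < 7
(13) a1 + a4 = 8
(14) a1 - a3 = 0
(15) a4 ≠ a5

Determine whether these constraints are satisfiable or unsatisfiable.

Unsatisfiable

Constraints 2, 5, 10, and 11 give a6 ≤ a2, a2 < a4, a4 < a5, a5 ≤ a6. Chaining: a6 ≤ a2 < a4 < a5 ≤ a6, which forces a6 < a6 — impossible.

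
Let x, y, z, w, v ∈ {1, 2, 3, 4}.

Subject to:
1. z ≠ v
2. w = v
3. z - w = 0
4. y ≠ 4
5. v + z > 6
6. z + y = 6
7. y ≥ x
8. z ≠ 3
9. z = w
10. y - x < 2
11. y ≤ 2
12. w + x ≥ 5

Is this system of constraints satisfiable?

Unsatisfiable

From constraints 2 and 9, z = w = v, so z = v. But constraint 1 says z ≠ v. Contradiction.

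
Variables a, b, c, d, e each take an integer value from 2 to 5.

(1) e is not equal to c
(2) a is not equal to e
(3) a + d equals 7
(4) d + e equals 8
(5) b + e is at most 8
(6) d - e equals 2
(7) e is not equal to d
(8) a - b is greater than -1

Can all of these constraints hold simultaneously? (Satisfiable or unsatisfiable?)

Satisfiable

The assignment a = 2, b = 2, c = 4, d = 5, e = 3 works:
  constraint 3 holds since a + d = 7.
  constraint 4 holds since d + e = 8.
  constraint 5 holds since b + e = 5.
The rest check out directly.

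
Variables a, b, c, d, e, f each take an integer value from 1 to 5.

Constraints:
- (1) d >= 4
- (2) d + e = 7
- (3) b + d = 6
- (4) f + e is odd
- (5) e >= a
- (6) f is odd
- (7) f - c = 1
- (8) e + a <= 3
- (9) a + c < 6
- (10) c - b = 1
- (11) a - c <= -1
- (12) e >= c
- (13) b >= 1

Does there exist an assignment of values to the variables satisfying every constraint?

Satisfiable

The assignment a = 1, b = 1, c = 2, d = 5, e = 2, f = 3 works:
  constraint 2 holds since d + e = 7.
  constraint 3 holds since b + d = 6.
  constraint 7 holds since f - c = 1.
The rest check out directly.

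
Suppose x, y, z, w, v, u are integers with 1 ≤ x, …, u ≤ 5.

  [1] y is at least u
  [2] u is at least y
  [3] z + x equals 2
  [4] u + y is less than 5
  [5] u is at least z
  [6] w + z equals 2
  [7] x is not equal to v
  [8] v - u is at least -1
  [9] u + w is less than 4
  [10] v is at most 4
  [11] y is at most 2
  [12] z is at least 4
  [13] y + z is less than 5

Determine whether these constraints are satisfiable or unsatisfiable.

From constraints 5 and 12: u ≥ z and z ≥ 4, so u ≥ 4. From constraints 1 and 11: u ≤ y and y ≤ 2, so u ≤ 2. But 2 < 4, so no value of u works.

Unsatisfiable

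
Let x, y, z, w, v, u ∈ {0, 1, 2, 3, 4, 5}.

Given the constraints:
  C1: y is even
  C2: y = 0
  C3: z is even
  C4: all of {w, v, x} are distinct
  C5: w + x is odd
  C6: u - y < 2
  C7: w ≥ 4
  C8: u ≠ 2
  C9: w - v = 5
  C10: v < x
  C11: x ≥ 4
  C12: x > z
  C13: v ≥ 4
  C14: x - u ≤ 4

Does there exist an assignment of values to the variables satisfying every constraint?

Unsatisfiable

Constraints 7, 11, and 13 confine each of w, v, x to the 2 values {4, 5} (the domain already gives each ≤ 5).
Constraint 4 requires all 3 of them to be distinct, but only 2 values are available — impossible by the pigeonhole principle.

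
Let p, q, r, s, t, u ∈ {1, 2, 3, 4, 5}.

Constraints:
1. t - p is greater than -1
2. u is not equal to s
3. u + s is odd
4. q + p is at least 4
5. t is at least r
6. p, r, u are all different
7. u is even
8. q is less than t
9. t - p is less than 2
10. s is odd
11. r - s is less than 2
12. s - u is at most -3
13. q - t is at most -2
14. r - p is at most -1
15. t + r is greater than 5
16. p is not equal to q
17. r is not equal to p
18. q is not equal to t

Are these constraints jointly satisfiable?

Satisfiable

The assignment p = 3, q = 2, r = 2, s = 1, t = 4, u = 4 works:
  constraint 1 holds since t - p = 1.
  constraint 4 holds since q + p = 5.
The rest check out directly.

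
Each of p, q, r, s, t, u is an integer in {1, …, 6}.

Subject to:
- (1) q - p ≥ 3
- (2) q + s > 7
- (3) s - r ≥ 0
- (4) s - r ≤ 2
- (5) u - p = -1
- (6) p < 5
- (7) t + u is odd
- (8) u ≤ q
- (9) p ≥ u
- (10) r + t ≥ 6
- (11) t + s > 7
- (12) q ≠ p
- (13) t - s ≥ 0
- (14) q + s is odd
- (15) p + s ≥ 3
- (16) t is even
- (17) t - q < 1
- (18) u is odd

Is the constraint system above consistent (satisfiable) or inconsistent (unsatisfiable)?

One satisfying assignment is p = 2, q = 6, r = 3, s = 3, t = 6, u = 1.
For the less obvious constraints — constraint 1: q - p = 4; constraint 2: q + s = 9 — and the others hold by inspection.

Satisfiable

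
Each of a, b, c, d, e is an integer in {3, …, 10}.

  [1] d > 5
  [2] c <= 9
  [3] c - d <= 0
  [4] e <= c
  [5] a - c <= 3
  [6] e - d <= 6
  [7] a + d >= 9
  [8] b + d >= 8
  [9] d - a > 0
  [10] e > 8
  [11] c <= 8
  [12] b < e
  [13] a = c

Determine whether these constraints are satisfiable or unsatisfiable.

Unsatisfiable

From constraint 10: e ≥ 9. From constraints 4 and 11: e ≤ c and c ≤ 8, so e ≤ 8. But 8 < 9, so no value of e works.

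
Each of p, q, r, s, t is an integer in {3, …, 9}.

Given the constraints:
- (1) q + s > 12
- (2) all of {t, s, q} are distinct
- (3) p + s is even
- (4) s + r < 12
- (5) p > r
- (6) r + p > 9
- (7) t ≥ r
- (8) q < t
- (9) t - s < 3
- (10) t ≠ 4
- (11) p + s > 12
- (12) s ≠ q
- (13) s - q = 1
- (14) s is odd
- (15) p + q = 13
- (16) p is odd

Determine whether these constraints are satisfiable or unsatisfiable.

Satisfiable

Try p = 7, q = 6, r = 3, s = 7, t = 8.
Check constraint 1: q + s = 13; constraint 4: s + r = 10. The remaining constraints are straightforward to verify.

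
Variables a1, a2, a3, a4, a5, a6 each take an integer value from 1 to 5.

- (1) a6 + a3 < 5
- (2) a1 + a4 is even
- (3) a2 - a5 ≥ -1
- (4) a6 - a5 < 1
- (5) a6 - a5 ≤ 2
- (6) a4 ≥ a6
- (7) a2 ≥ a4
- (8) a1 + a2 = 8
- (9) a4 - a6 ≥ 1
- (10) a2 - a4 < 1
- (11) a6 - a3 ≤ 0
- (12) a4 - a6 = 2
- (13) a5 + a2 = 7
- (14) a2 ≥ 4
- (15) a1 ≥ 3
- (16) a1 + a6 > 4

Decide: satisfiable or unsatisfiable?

Take a1 = 4, a2 = 4, a3 = 2, a4 = 4, a5 = 3, a6 = 2. Then constraint 1: a6 + a3 = 4; constraint 3: a2 - a5 = 1; constraint 4: a6 - a5 = -1, and every other listed constraint is also met.

Satisfiable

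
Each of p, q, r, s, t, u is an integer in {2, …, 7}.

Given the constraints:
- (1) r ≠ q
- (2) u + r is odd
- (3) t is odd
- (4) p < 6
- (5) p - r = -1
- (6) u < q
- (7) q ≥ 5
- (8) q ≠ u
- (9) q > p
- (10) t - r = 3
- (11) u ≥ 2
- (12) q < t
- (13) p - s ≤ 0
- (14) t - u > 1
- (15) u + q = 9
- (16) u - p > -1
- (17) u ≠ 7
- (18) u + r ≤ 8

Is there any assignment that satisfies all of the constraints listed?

Satisfiable

Setting (p, q, r, s, t, u) = (3, 6, 4, 3, 7, 3) satisfies everything: constraint 5: p - r = -1; constraint 10: t - r = 3; constraint 13: p - s = 0, and the others follow.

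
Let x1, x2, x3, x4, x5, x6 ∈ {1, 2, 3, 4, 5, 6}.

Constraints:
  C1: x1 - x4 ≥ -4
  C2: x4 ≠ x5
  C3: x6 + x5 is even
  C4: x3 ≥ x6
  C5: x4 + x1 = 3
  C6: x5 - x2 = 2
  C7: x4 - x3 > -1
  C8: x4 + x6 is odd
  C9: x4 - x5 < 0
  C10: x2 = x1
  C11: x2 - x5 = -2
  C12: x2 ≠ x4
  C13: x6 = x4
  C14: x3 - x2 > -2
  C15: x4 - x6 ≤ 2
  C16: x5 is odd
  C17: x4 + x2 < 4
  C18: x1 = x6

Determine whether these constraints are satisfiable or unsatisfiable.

Unsatisfiable

From constraints 10, 13, and 18, x2 = x1 = x6 = x4, so x2 = x4. But constraint 12 says x2 ≠ x4. Contradiction.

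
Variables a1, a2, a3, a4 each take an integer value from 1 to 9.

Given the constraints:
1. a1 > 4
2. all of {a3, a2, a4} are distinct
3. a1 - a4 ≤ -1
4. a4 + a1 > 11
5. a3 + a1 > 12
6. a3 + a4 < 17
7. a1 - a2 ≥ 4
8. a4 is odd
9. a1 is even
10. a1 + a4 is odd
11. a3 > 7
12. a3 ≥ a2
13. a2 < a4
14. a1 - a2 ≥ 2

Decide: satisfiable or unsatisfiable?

Satisfiable

Try a1 = 6, a2 = 2, a3 = 9, a4 = 7.
Check constraint 3: a1 - a4 = -1; constraint 4: a4 + a1 = 13. The remaining constraints are straightforward to verify.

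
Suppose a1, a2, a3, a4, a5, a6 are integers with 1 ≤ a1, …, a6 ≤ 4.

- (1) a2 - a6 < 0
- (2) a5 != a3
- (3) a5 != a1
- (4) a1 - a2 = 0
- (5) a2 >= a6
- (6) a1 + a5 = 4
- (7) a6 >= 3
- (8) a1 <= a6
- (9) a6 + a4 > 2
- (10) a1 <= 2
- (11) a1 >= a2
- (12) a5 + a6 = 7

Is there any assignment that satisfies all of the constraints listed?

Unsatisfiable

From constraints 5 and 7: a2 ≥ a6 and a6 ≥ 3, so a2 ≥ 3. From constraints 10 and 11: a2 ≤ a1 and a1 ≤ 2, so a2 ≤ 2. But 2 < 3, so no value of a2 works.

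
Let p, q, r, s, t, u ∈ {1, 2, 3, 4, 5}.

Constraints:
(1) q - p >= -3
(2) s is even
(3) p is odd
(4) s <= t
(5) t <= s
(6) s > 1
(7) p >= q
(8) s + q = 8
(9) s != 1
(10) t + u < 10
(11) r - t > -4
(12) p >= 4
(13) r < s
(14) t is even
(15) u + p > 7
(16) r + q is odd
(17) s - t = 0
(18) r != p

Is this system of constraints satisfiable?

Satisfiable

One satisfying assignment is p = 5, q = 4, r = 1, s = 4, t = 4, u = 4.
For the less obvious constraints — constraint 1: q - p = -1; constraint 8: s + q = 8 — and the others hold by inspection.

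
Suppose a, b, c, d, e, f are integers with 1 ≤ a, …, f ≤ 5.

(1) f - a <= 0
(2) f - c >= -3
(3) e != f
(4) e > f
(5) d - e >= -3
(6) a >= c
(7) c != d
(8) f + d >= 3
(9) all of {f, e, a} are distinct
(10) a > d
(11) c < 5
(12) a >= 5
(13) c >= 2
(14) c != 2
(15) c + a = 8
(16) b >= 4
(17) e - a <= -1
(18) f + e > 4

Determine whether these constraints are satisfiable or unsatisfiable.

Satisfiable

Take a = 5, b = 4, c = 3, d = 2, e = 3, f = 2. Then constraint 1: f - a = -3; constraint 2: f - c = -1, and every other listed constraint is also met.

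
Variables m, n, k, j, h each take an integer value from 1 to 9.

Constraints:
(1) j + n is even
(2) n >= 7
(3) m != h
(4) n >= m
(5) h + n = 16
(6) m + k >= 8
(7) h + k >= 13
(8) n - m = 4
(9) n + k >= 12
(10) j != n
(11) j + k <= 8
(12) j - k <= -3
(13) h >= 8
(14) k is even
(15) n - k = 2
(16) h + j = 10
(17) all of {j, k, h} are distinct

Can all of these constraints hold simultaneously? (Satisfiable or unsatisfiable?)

Take m = 4, n = 8, k = 6, j = 2, h = 8. Then constraint 5: h + n = 16; constraint 6: m + k = 10; constraint 7: h + k = 14, and every other listed constraint is also met.

Satisfiable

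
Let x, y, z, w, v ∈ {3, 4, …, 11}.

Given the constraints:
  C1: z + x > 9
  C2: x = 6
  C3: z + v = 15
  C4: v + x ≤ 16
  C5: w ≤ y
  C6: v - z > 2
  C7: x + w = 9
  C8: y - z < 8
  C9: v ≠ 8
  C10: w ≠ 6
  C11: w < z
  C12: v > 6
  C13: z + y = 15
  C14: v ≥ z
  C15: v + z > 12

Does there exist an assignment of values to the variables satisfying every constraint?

One satisfying assignment is x = 6, y = 10, z = 5, w = 3, v = 10.
For the less obvious constraints — constraint 1: z + x = 11; constraint 3: z + v = 15 — and the others hold by inspection.

Satisfiable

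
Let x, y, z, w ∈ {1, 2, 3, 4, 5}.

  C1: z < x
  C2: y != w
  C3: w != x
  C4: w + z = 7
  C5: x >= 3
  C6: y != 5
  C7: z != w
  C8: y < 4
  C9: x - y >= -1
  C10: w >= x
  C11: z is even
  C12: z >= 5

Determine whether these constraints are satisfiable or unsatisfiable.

From constraints 5 and 10: w ≥ x ≥ 3. From constraint 12: z ≥ 5. Hence w + z ≥ 8. But constraint 4 requires w + z = 7, and 7 < 8. Contradiction.

Unsatisfiable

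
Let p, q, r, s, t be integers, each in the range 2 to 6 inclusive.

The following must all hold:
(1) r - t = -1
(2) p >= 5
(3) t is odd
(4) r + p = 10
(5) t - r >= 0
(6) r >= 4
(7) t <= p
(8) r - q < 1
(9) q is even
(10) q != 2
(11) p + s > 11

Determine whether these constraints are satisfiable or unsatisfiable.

Take p = 6, q = 6, r = 4, s = 6, t = 5. Then constraint 1: r - t = -1; constraint 4: r + p = 10; constraint 5: t - r = 1, and every other listed constraint is also met.

Satisfiable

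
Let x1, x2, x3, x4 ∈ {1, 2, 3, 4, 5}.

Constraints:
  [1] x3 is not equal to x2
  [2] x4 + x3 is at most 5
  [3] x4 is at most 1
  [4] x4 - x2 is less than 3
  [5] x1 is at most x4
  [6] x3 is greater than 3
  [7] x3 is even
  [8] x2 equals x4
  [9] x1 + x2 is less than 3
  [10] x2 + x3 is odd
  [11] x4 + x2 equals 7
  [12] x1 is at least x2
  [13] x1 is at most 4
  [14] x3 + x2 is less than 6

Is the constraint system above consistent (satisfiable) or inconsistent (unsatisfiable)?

Unsatisfiable

From constraint 3: x4 ≤ 1. From constraints 12 and 13: x2 ≤ x1 ≤ 4. Hence x4 + x2 ≤ 5. But constraint 11 requires x4 + x2 = 7, and 7 > 5. Contradiction.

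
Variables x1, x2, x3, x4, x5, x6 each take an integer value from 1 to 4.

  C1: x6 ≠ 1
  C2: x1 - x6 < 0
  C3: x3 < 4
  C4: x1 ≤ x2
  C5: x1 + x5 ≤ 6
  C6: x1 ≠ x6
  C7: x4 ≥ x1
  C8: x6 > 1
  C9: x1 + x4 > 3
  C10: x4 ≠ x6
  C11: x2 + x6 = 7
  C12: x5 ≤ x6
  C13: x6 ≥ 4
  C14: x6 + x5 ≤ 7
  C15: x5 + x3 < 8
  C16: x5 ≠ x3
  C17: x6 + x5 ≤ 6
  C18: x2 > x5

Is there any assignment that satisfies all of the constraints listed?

Satisfiable

One satisfying assignment is x1 = 3, x2 = 3, x3 = 3, x4 = 3, x5 = 2, x6 = 4.
For the less obvious constraints — constraint 2: x1 - x6 = -1; constraint 5: x1 + x5 = 5; constraint 9: x1 + x4 = 6 — and the others hold by inspection.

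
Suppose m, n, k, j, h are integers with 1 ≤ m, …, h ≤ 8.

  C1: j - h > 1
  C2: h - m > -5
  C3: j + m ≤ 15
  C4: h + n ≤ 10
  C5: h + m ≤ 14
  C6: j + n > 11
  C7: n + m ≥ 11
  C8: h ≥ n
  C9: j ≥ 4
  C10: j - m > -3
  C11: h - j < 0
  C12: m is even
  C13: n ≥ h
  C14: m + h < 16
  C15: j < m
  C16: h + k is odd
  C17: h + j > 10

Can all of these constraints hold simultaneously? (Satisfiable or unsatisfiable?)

Setting (m, n, k, j, h) = (8, 5, 2, 7, 5) satisfies everything: constraint 1: j - h = 2; constraint 2: h - m = -3; constraint 3: j + m = 15, and the others follow.

Satisfiable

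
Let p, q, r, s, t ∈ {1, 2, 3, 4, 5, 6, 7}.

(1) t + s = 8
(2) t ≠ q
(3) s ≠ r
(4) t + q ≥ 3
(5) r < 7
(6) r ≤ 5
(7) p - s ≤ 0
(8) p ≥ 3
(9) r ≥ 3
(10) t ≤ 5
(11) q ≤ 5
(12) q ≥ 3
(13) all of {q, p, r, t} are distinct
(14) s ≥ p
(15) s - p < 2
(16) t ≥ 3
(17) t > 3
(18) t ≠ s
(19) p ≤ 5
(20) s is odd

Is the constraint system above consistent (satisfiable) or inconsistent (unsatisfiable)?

Constraints 6, 8, 9, 10, 11, 12, 16, and 19 confine each of q, p, r, t to the 3 values {3, …, 5}.
Constraint 13 requires all 4 of them to be distinct, but only 3 values are available — impossible by the pigeonhole principle.

Unsatisfiable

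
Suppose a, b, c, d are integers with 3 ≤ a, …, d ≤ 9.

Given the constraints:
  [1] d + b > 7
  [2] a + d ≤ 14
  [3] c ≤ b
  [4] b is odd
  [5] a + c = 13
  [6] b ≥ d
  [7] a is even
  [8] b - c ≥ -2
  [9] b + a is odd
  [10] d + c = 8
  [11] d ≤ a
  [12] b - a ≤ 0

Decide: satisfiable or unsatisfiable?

Try a = 8, b = 5, c = 5, d = 3.
Check constraint 1: d + b = 8; constraint 2: a + d = 11. The remaining constraints are straightforward to verify.

Satisfiable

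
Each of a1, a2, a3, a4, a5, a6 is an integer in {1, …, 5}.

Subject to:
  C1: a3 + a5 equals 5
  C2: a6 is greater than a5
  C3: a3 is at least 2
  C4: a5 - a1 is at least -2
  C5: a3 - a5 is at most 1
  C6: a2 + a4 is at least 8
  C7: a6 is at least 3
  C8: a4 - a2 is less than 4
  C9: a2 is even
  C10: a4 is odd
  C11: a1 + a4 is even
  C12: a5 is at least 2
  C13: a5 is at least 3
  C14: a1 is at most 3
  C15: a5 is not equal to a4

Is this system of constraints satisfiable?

Satisfiable

Setting (a1, a2, a3, a4, a5, a6) = (3, 4, 2, 5, 3, 5) satisfies everything: constraint 1: a3 + a5 = 5; constraint 4: a5 - a1 = 0; constraint 5: a3 - a5 = -1, and the others follow.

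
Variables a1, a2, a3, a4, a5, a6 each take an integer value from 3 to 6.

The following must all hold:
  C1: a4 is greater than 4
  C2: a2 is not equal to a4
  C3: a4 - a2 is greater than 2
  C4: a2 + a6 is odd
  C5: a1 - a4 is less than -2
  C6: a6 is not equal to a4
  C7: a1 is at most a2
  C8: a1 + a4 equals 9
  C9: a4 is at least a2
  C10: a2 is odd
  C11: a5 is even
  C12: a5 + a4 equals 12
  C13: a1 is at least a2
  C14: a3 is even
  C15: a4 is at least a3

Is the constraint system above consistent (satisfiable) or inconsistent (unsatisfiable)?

Take a1 = 3, a2 = 3, a3 = 4, a4 = 6, a5 = 6, a6 = 4. Then constraint 3: a4 - a2 = 3; constraint 5: a1 - a4 = -3, and every other listed constraint is also met.

Satisfiable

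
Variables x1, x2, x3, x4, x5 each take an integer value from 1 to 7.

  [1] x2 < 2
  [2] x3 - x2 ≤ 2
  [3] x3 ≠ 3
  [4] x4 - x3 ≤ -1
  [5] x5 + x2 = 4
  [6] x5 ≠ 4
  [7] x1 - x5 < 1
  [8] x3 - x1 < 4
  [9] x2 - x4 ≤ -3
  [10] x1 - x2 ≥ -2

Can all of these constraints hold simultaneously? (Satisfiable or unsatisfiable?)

Unsatisfiable

Constraints 2, 4, and 9 give x4 − x2 ≥ 3, x2 − x3 ≥ -2, x3 − x4 ≥ 1.
Adding all 3 inequalities: the left sides telescope to 0, and the right sides sum to 3 + (-2) + 1 = 2. So 0 ≥ 2, which is false.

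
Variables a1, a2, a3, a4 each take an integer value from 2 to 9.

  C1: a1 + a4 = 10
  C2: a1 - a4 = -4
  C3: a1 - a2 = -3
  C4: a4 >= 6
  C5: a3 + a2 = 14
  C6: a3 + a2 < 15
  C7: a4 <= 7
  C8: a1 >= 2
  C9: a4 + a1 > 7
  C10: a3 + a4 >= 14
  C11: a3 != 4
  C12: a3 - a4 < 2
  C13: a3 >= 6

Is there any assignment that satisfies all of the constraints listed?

Satisfiable

Take a1 = 3, a2 = 6, a3 = 8, a4 = 7. Then constraint 1: a1 + a4 = 10; constraint 2: a1 - a4 = -4, and every other listed constraint is also met.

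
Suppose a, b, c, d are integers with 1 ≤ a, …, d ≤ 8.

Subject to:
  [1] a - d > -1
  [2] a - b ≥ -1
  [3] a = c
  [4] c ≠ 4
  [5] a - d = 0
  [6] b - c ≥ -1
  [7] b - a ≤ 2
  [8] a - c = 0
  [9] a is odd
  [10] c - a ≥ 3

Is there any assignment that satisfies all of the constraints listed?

Unsatisfiable

Constraints 2, 6, and 10 give b − c ≥ -1, c − a ≥ 3, a − b ≥ -1.
Adding all 3 inequalities: the left sides telescope to 0, and the right sides sum to (-1) + 3 + (-1) = 1. So 0 ≥ 1, which is false.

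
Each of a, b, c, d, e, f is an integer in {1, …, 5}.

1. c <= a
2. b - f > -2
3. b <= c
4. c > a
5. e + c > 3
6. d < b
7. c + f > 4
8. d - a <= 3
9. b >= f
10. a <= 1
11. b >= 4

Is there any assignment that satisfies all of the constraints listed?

From constraints 3 and 11: c ≥ b and b ≥ 4, so c ≥ 4. From constraints 1 and 10: c ≤ a and a ≤ 1, so c ≤ 1. But 1 < 4, so no value of c works.

Unsatisfiable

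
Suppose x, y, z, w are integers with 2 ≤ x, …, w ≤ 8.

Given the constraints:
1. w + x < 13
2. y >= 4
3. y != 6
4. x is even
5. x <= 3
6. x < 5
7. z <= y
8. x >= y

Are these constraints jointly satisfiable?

From constraints 2 and 8: x ≥ y and y ≥ 4, so x ≥ 4. From constraint 5: x ≤ 3. But 3 < 4, so no value of x works.

Unsatisfiable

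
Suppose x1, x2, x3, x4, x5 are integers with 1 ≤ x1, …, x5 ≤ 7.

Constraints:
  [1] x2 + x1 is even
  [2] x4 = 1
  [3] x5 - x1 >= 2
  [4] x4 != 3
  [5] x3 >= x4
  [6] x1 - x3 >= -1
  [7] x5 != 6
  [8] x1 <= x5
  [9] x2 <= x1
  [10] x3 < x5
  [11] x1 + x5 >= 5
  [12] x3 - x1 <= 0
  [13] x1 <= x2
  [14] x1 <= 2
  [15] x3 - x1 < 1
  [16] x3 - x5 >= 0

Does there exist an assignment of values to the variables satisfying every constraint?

Unsatisfiable

Constraints 3, 6, and 16 give x5 − x1 ≥ 2, x1 − x3 ≥ -1, x3 − x5 ≥ 0.
Adding all 3 inequalities: the left sides telescope to 0, and the right sides sum to 2 + (-1) + 0 = 1. So 0 ≥ 1, which is false.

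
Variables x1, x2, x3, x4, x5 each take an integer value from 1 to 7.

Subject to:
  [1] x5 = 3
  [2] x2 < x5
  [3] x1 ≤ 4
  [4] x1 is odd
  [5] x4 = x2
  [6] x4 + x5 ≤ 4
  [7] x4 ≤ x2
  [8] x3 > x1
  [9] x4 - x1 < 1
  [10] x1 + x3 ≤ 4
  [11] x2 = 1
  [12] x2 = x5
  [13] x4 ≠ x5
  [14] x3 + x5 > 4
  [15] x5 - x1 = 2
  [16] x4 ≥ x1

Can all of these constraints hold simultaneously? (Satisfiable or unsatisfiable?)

Constraint 11 fixes x2 = 1 and constraint 1 fixes x5 = 3, but constraint 12 requires x2 = x5. Since 1 ≠ 3, contradiction.

Unsatisfiable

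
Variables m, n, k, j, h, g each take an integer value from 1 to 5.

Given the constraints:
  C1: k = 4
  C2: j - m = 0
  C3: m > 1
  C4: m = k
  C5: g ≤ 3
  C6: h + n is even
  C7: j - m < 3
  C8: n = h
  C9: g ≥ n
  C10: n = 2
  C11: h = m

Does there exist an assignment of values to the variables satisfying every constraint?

Unsatisfiable

Constraint 10 fixes n = 2 and constraint 1 fixes k = 4. Constraints 4, 8, and 11 give n = h = m = k, so n = k. But 2 ≠ 4 — contradiction.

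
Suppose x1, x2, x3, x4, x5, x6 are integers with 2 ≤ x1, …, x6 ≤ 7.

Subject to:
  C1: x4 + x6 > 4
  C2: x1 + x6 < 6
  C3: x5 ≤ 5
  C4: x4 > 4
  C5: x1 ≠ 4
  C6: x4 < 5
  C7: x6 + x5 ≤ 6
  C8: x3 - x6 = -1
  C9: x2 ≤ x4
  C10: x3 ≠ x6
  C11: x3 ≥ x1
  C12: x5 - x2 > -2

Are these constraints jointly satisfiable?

From constraint 4: x4 ≥ 5. From constraint 6: x4 ≤ 4. But 4 < 5, so no value of x4 works.

Unsatisfiable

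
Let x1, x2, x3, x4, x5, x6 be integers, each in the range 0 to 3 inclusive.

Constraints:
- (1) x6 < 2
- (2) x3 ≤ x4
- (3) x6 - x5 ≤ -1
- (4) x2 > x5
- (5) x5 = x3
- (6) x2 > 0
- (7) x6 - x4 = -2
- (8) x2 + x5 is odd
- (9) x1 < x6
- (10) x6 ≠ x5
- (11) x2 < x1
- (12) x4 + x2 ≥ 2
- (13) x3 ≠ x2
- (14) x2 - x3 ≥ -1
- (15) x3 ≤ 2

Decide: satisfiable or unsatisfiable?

Unsatisfiable

Constraints 3, 4, 9, and 11 give x6 < x5, x5 < x2, x2 < x1, x1 < x6. Chaining: x6 < x5 < x2 < x1 < x6, which forces x6 < x6 — impossible.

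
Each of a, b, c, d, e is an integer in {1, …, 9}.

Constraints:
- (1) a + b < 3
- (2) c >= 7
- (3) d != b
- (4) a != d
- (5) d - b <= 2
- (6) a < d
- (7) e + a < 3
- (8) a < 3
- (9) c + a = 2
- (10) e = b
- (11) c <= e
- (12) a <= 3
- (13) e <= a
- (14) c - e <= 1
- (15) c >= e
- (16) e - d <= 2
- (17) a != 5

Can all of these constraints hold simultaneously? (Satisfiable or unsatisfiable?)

Unsatisfiable

From constraints 2 and 11: e ≥ c and c ≥ 7, so e ≥ 7. From constraints 12 and 13: e ≤ a and a ≤ 3, so e ≤ 3. But 3 < 7, so no value of e works.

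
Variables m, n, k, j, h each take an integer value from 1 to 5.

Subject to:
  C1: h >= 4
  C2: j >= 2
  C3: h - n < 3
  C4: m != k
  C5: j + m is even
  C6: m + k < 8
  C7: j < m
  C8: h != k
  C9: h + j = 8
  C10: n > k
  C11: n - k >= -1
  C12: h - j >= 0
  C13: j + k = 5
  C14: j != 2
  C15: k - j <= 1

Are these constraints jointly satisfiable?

Satisfiable

Setting (m, n, k, j, h) = (5, 4, 2, 3, 5) satisfies everything: constraint 3: h - n = 1; constraint 6: m + k = 7, and the others follow.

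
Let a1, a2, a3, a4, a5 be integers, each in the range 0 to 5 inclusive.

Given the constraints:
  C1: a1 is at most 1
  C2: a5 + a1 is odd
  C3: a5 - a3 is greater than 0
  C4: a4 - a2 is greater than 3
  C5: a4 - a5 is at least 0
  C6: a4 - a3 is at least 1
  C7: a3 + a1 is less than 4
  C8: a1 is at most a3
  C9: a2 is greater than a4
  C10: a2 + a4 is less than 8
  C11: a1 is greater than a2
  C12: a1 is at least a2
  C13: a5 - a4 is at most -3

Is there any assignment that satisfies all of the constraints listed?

Unsatisfiable

Constraints 3, 5, 8, 9, and 11 give a5 ≤ a4, a4 < a2, a2 < a1, a1 ≤ a3, a3 < a5. Chaining: a5 ≤ a4 < a2 < a1 ≤ a3 < a5, which forces a5 < a5 — impossible.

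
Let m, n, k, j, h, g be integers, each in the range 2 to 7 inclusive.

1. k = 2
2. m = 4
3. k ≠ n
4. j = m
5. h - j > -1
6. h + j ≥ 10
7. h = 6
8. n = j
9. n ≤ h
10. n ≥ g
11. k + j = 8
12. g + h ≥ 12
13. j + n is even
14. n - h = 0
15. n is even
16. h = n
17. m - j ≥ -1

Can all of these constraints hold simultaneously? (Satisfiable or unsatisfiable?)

Constraint 7 fixes h = 6 and constraint 2 fixes m = 4. Constraints 4, 8, and 16 give h = n = j = m, so h = m. But 6 ≠ 4 — contradiction.

Unsatisfiable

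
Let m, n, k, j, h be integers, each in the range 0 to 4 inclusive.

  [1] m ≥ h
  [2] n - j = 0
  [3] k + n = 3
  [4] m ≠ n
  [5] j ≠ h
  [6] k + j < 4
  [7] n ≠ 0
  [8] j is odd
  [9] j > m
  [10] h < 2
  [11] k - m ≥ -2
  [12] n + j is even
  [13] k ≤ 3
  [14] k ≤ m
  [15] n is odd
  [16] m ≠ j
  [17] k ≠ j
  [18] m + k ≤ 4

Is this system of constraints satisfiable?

One satisfying assignment is m = 1, n = 3, k = 0, j = 3, h = 1.
For the less obvious constraints — constraint 2: n - j = 0; constraint 3: k + n = 3 — and the others hold by inspection.

Satisfiable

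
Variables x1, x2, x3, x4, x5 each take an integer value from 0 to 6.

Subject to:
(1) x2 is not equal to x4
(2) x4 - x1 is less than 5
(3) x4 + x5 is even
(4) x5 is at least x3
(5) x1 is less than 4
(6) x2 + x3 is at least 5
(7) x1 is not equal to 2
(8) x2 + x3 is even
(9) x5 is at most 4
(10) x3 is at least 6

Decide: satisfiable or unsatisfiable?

From constraints 4 and 10: x5 ≥ x3 and x3 ≥ 6, so x5 ≥ 6. From constraint 9: x5 ≤ 4. But 4 < 6, so no value of x5 works.

Unsatisfiable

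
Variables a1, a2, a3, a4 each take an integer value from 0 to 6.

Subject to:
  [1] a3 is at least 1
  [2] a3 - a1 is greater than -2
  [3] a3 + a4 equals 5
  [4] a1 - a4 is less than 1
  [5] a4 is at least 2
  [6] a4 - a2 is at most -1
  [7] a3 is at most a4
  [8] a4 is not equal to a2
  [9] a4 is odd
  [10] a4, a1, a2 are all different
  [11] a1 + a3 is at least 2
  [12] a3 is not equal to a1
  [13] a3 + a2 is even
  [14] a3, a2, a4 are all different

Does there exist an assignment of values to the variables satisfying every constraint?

Setting (a1, a2, a3, a4) = (1, 6, 2, 3) satisfies everything: constraint 2: a3 - a1 = 1; constraint 3: a3 + a4 = 5, and the others follow.

Satisfiable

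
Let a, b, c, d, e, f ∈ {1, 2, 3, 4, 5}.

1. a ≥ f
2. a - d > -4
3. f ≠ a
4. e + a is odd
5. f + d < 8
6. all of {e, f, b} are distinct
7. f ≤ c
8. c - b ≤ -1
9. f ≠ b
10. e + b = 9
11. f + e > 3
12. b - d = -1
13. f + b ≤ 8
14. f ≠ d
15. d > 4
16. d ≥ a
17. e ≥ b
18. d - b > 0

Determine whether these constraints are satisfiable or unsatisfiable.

Satisfiable

Setting (a, b, c, d, e, f) = (4, 4, 1, 5, 5, 1) satisfies everything: constraint 2: a - d = -1; constraint 5: f + d = 6; constraint 8: c - b = -3, and the others follow.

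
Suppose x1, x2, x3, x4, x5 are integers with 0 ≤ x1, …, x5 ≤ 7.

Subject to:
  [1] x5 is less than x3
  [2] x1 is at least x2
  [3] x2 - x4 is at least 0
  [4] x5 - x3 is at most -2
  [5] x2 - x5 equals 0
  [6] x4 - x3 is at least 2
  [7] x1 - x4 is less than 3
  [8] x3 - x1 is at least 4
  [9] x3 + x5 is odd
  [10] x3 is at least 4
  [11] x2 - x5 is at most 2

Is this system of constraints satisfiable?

Constraints 3, 4, 6, and 11 give x4 − x3 ≥ 2, x3 − x5 ≥ 2, x5 − x2 ≥ -2, x2 − x4 ≥ 0.
Adding all 4 inequalities: the left sides telescope to 0, and the right sides sum to 2 + 2 + (-2) + 0 = 2. So 0 ≥ 2, which is false.

Unsatisfiable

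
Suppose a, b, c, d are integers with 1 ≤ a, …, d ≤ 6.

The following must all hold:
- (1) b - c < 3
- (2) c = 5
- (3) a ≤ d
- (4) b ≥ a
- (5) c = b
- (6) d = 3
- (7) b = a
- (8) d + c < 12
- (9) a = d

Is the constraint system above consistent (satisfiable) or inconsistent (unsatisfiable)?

Unsatisfiable

Constraint 2 fixes c = 5 and constraint 6 fixes d = 3. Constraints 5, 7, and 9 give c = b = a = d, so c = d. But 5 ≠ 3 — contradiction.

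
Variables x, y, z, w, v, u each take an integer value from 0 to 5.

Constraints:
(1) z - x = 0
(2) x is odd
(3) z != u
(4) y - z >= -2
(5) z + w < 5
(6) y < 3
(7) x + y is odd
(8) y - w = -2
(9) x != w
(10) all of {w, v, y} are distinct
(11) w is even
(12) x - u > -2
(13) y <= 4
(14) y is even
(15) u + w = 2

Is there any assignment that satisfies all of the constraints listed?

One satisfying assignment is x = 1, y = 0, z = 1, w = 2, v = 3, u = 0.
For the less obvious constraints — constraint 1: z - x = 0; constraint 4: y - z = -1; constraint 5: z + w = 3 — and the others hold by inspection.

Satisfiable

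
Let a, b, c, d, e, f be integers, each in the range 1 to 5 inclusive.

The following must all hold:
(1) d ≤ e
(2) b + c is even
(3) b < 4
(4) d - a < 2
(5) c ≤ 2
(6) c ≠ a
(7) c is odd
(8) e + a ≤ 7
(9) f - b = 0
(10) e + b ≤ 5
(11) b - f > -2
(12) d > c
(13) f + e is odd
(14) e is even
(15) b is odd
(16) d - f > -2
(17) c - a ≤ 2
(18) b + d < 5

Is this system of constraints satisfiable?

Satisfiable

The assignment a = 2, b = 1, c = 1, d = 2, e = 4, f = 1 works:
  constraint 4 holds since d - a = 0.
  constraint 8 holds since e + a = 6.
  constraint 9 holds since f - b = 0.
The rest check out directly.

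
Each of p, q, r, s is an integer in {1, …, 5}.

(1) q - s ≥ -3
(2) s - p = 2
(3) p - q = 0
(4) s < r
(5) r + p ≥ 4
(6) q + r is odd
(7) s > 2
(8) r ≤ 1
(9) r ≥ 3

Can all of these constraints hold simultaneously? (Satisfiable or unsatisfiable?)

From constraint 9: r ≥ 3. From constraint 8: r ≤ 1. But 1 < 3, so no value of r works.

Unsatisfiable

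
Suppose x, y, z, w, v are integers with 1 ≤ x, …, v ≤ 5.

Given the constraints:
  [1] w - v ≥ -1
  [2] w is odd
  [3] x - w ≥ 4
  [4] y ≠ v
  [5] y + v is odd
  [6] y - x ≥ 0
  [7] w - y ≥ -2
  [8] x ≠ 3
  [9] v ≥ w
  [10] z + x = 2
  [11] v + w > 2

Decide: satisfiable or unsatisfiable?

Unsatisfiable

Constraints 3, 6, and 7 give w − y ≥ -2, y − x ≥ 0, x − w ≥ 4.
Adding all 3 inequalities: the left sides telescope to 0, and the right sides sum to (-2) + 0 + 4 = 2. So 0 ≥ 2, which is false.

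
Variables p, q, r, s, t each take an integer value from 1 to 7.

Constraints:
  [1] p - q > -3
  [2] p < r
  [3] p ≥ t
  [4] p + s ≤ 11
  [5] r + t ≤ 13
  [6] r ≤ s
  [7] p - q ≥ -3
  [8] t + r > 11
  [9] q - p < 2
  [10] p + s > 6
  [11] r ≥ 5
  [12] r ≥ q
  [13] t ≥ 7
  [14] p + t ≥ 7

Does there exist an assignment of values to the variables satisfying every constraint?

From constraints 3 and 13: p ≥ t ≥ 7. From constraints 6 and 11: s ≥ r ≥ 5. Hence p + s ≥ 12. But constraint 4 requires p + s ≤ 11, and 11 < 12. Contradiction.

Unsatisfiable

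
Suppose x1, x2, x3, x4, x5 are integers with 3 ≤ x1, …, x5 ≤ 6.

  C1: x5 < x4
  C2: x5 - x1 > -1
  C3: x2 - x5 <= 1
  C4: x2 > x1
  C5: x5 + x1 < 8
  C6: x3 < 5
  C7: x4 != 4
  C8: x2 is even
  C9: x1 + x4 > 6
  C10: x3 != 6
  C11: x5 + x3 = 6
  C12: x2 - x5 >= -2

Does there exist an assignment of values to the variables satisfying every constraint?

Try x1 = 3, x2 = 4, x3 = 3, x4 = 6, x5 = 3.
Check constraint 2: x5 - x1 = 0; constraint 3: x2 - x5 = 1; constraint 5: x5 + x1 = 6. The remaining constraints are straightforward to verify.

Satisfiable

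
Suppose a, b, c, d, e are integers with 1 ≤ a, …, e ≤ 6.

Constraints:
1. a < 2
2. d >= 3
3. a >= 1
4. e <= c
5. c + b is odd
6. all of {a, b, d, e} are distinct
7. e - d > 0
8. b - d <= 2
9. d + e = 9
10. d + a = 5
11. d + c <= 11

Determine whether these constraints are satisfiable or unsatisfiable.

Satisfiable

Setting (a, b, c, d, e) = (1, 3, 6, 4, 5) satisfies everything: constraint 7: e - d = 1; constraint 8: b - d = -1; constraint 9: d + e = 9, and the others follow.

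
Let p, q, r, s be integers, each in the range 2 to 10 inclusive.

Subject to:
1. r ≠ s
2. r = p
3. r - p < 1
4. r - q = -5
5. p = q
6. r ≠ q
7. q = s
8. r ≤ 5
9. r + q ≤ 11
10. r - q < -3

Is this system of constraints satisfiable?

Unsatisfiable

From constraints 2, 5, and 7, r = p = q = s, so r = s. But constraint 1 says r ≠ s. Contradiction.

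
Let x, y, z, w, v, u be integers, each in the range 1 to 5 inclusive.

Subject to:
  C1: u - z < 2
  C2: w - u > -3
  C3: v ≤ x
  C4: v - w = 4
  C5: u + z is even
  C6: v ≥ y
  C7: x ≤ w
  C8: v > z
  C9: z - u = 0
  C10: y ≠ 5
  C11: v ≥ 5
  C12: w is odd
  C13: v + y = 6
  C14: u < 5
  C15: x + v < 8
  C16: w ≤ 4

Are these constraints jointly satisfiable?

Unsatisfiable

From constraints 3 and 11: x ≥ v and v ≥ 5, so x ≥ 5. From constraints 7 and 16: x ≤ w and w ≤ 4, so x ≤ 4. But 4 < 5, so no value of x works.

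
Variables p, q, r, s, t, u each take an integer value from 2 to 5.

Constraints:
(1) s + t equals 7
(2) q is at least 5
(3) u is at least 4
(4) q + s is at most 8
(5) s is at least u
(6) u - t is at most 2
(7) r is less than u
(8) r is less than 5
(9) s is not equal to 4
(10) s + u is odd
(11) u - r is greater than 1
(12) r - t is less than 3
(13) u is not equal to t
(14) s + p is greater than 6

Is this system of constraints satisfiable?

From constraint 2: q ≥ 5. From constraints 3 and 5: s ≥ u ≥ 4. Hence q + s ≥ 9. But constraint 4 requires q + s ≤ 8, and 8 < 9. Contradiction.

Unsatisfiable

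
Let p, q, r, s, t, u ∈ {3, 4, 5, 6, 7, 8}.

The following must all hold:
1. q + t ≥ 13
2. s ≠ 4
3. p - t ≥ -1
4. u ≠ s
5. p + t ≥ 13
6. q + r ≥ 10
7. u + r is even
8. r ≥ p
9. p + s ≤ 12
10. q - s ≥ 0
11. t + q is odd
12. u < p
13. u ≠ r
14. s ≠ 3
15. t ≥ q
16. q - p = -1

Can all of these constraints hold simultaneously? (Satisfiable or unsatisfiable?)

Satisfiable

Setting (p, q, r, s, t, u) = (7, 6, 7, 5, 7, 3) satisfies everything: constraint 1: q + t = 13; constraint 3: p - t = 0; constraint 5: p + t = 14, and the others follow.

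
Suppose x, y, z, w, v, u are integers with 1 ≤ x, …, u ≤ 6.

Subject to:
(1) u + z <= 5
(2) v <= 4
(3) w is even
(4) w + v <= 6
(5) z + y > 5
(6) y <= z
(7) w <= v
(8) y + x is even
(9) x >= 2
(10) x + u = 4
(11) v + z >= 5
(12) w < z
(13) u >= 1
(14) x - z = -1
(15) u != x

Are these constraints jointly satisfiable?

Take x = 3, y = 3, z = 4, w = 2, v = 2, u = 1. Then constraint 1: u + z = 5; constraint 4: w + v = 4; constraint 5: z + y = 7, and every other listed constraint is also met.

Satisfiable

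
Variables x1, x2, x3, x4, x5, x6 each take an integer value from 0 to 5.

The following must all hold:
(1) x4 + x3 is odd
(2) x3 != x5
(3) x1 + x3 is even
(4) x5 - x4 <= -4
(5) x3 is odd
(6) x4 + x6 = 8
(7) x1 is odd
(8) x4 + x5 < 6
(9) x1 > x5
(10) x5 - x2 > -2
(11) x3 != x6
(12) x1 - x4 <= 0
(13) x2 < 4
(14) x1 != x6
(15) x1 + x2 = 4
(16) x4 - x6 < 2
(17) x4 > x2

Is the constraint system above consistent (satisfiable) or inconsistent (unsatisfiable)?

One satisfying assignment is x1 = 3, x2 = 1, x3 = 1, x4 = 4, x5 = 0, x6 = 4.
For the less obvious constraints — constraint 4: x5 - x4 = -4; constraint 6: x4 + x6 = 8 — and the others hold by inspection.

Satisfiable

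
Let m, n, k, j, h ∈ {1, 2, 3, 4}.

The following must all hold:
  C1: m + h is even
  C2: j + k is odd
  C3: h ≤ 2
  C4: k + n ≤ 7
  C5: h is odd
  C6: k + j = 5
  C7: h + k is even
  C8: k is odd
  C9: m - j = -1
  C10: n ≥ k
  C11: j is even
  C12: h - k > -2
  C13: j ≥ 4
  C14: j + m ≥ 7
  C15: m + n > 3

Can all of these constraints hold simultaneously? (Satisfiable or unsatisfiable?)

Satisfiable

One satisfying assignment is m = 3, n = 3, k = 1, j = 4, h = 1.
For the less obvious constraints — constraint 4: k + n = 4; constraint 6: k + j = 5 — and the others hold by inspection.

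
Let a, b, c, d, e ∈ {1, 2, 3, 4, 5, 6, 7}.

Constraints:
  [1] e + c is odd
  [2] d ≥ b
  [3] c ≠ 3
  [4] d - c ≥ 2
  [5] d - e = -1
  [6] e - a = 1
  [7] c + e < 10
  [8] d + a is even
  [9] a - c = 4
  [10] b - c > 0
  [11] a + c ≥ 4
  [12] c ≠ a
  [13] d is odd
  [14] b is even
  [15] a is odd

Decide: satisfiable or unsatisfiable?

Setting (a, b, c, d, e) = (5, 4, 1, 5, 6) satisfies everything: constraint 4: d - c = 4; constraint 5: d - e = -1; constraint 6: e - a = 1, and the others follow.

Satisfiable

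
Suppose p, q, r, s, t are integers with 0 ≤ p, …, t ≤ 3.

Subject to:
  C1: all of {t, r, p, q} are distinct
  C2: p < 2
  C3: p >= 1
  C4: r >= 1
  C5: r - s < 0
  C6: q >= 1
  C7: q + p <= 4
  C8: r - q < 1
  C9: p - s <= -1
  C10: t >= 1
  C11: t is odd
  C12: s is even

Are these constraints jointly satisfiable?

Constraints 3, 4, 6, and 10 confine each of t, r, p, q to the 3 values {1, …, 3} (the domain already gives each ≤ 3).
Constraint 1 requires all 4 of them to be distinct, but only 3 values are available — impossible by the pigeonhole principle.

Unsatisfiable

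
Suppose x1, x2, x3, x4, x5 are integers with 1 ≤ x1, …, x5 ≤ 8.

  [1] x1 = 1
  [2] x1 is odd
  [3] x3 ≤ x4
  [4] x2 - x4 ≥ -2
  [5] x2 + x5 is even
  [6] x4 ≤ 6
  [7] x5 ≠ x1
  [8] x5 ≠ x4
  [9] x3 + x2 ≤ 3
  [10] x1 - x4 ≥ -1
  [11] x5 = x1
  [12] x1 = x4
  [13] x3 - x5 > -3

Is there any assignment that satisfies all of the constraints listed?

From constraints 11 and 12, x5 = x1 = x4, so x5 = x4. But constraint 8 says x5 ≠ x4. Contradiction.

Unsatisfiable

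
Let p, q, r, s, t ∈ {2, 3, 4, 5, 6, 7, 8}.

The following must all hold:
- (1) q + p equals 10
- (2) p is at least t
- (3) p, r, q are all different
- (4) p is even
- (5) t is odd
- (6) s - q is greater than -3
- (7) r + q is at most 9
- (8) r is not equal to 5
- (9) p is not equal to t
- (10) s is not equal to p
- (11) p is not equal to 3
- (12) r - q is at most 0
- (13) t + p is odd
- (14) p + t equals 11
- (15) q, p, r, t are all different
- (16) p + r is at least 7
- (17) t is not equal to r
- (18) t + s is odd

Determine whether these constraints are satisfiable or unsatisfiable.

Try p = 6, q = 4, r = 3, s = 2, t = 5.
Check constraint 1: q + p = 10; constraint 6: s - q = -2; constraint 7: r + q = 7. The remaining constraints are straightforward to verify.

Satisfiable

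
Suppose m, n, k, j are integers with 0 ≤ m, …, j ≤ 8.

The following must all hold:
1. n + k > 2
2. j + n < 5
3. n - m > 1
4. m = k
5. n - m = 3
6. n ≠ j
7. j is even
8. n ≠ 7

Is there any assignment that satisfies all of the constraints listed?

Satisfiable

The assignment m = 1, n = 4, k = 1, j = 0 works:
  constraint 1 holds since n + k = 5.
  constraint 2 holds since j + n = 4.
The rest check out directly.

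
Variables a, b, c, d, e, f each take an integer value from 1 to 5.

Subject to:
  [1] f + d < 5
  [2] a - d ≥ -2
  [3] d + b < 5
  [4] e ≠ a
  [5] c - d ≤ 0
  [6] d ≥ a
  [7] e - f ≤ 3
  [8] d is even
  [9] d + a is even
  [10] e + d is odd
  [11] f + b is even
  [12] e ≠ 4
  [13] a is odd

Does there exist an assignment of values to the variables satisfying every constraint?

Unsatisfiable

Constraint 8 makes d even and constraint 13 makes a odd, so d + a must be odd. Constraint 9 says d + a is even — contradiction.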